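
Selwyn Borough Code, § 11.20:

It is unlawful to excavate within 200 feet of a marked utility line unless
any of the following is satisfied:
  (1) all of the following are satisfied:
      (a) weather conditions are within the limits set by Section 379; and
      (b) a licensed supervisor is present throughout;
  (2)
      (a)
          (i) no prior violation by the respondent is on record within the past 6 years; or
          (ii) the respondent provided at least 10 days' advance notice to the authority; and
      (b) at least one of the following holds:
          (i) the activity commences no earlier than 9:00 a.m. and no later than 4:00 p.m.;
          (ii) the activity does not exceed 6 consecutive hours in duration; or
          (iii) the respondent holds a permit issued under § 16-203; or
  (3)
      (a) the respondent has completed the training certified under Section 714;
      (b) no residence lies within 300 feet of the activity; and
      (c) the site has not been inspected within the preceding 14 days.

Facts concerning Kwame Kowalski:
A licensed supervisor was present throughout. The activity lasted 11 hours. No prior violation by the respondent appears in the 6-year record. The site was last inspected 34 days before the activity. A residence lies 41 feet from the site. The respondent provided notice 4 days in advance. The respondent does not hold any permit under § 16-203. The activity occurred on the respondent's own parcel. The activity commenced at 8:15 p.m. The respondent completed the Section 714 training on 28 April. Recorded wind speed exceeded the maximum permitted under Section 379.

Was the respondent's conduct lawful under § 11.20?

(a) weather ok — not met.
(b) supervisor present — met.
(1): F AND T → false.
(i) no prior violation — met.
(ii) ≥10 days' notice — not met.
(a): T OR F → true.
(i) start within hours — not met.
(ii) ≤ 6 hrs duration — not satisfied.
(iii) holds permit — fails.
So (b) is not satisfied (F OR F OR F).
(2) = T AND F = false.
(a) training certified — holds.
(b) no residence in 300 ft — not met.
(c) not (site inspected) — holds.
(3) = T AND F AND T = false.
Overall = F OR F OR F = false.

No — unlawful.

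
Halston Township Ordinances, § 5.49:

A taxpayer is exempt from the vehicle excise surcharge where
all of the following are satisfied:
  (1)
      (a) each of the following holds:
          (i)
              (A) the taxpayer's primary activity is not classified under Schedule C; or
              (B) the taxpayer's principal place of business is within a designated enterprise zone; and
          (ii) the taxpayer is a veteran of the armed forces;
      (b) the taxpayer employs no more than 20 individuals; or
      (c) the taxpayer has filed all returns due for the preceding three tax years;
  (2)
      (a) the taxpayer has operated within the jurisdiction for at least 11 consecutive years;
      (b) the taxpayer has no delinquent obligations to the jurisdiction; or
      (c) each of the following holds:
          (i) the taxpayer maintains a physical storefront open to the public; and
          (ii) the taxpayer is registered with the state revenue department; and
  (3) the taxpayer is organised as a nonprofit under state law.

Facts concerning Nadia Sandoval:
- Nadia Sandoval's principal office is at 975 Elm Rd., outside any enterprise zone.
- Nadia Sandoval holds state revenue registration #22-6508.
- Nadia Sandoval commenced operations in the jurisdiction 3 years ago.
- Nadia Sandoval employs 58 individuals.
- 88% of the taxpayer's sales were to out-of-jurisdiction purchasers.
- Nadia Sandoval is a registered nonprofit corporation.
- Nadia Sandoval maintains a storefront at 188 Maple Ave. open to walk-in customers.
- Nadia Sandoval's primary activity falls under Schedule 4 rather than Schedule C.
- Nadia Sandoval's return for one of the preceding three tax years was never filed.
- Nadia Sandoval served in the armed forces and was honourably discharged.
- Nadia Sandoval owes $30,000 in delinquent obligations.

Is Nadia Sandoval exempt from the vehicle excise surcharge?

(A) not (Schedule C activity) — holds.
(B) in enterprise zone — not satisfied.
(i): T OR F → true.
(ii) veteran — met.
(a) = T AND T = true.
(b) ≤ 20 employees — fails.
(c) returns current — not satisfied.
So (1) is satisfied (T OR F OR F).
(a) ≥ 11 yrs in jurisdiction — not met.
(b) no delinquency — not satisfied.
(i) has storefront — met.
(ii) state-registered — met.
So (c) is satisfied (T AND T).
(2): F OR F OR T → true.
(3) nonprofit — holds.
So Overall is satisfied (T AND T AND T).

Yes — exempt.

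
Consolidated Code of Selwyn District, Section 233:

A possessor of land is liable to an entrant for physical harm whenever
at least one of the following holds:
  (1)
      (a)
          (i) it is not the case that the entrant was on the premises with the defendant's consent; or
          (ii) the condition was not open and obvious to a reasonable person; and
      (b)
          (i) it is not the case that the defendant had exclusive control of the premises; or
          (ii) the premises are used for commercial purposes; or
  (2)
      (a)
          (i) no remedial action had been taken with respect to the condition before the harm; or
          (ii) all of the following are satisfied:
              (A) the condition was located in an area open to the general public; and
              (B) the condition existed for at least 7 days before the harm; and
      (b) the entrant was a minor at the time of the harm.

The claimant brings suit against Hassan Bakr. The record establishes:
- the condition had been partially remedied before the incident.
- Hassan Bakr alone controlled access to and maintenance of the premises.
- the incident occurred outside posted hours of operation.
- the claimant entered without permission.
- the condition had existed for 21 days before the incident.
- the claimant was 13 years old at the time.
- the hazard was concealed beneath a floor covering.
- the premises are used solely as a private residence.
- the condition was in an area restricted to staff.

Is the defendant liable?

(i) not (consent to enter) — satisfied.
(ii) not open/obvious — holds.
So (a) is satisfied (T OR T).
(i) not (exclusive control) — fails.
(ii) commercial use — fails.
So (b) is not satisfied (F OR F).
(1) = T AND F = false.
(i) no remedial action — not met.
(A) public area — not satisfied.
(B) condition ≥7 days old — satisfied.
(ii) = F AND T = false.
(a): F OR F → false.
(b) entrant a minor — satisfied.
So (2) is not satisfied (F AND T).
Overall = F OR F = false.

No — not liable.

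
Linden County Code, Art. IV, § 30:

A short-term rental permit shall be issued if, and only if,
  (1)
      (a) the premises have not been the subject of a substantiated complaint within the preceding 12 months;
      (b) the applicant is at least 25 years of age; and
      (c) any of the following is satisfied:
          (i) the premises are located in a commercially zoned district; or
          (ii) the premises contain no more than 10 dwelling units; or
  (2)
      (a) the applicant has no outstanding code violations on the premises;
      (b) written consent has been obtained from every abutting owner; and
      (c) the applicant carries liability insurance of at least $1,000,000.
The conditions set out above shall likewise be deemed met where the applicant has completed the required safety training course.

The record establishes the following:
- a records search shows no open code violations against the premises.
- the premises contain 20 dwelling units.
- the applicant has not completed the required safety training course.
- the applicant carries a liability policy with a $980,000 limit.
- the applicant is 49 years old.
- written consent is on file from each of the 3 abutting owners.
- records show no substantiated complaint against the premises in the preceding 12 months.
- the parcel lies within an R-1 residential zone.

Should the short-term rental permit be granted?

(a) no complaint in 12 mo. — holds.
(b) age ≥ 25 — satisfied.
(i) commercially zoned — fails.
(ii) ≤ 10 units — fails.
(c): F OR F → false.
So (1) is not satisfied (T AND T AND F).
(a) no code violations — met.
(b) all abutters consent — satisfied.
(c) insurance ≥ $1,000,000 — fails.
(2) = T AND T AND F = false.
So Overall is not satisfied (F OR F).
Exception (safety training) — not satisfied.
Result: main false OR exception false → false.

No — denied.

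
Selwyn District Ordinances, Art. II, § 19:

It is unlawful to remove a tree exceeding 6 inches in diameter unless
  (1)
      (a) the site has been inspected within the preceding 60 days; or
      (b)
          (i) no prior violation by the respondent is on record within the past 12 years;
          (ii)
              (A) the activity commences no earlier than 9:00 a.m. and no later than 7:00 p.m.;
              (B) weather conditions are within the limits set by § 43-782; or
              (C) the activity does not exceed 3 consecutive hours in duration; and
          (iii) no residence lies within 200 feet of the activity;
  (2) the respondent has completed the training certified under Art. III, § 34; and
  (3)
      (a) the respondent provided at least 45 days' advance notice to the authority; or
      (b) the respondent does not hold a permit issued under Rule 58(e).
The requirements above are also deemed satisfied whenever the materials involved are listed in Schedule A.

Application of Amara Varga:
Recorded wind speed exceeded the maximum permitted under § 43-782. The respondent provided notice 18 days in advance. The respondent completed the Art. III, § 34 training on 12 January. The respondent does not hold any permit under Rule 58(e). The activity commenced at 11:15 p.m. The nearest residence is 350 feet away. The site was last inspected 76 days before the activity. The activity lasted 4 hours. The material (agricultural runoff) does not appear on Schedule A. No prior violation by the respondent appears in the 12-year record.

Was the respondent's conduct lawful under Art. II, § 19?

(a) site inspected — not satisfied.
(i) no prior violation — satisfied.
(A) start within hours — not met.
(B) weather ok — fails.
(C) ≤ 3 hrs duration — not satisfied.
(ii): F OR F OR F → false.
(iii) no residence in 200 ft — satisfied.
(b): T AND F AND T → false.
(1): F OR F → false.
(2) training certified — satisfied.
(a) ≥45 days' notice — not satisfied.
(b) not (holds permit) — met.
(3): F OR T → true.
So Overall is not satisfied (F AND T AND T).
Exception (Schedule A material) — not satisfied.
Result: main false OR exception false → false.

No — unlawful.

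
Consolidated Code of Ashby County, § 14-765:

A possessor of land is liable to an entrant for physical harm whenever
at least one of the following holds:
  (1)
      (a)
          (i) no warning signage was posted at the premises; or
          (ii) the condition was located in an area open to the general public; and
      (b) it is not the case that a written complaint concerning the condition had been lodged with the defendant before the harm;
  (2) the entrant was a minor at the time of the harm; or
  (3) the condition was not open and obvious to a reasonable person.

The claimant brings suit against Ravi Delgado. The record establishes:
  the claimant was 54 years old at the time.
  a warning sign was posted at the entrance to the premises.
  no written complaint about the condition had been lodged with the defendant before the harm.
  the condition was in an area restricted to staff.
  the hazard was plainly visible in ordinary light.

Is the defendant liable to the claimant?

No — not liable.

(i) no signage posted — not met.
(ii) public area — not satisfied.
(a) = F OR F = false.
(b) not (complaint lodged) — satisfied.
(1) = F AND T = false.
(2) entrant a minor — not met.
(3) not open/obvious — fails.
Overall = F OR F OR F = false.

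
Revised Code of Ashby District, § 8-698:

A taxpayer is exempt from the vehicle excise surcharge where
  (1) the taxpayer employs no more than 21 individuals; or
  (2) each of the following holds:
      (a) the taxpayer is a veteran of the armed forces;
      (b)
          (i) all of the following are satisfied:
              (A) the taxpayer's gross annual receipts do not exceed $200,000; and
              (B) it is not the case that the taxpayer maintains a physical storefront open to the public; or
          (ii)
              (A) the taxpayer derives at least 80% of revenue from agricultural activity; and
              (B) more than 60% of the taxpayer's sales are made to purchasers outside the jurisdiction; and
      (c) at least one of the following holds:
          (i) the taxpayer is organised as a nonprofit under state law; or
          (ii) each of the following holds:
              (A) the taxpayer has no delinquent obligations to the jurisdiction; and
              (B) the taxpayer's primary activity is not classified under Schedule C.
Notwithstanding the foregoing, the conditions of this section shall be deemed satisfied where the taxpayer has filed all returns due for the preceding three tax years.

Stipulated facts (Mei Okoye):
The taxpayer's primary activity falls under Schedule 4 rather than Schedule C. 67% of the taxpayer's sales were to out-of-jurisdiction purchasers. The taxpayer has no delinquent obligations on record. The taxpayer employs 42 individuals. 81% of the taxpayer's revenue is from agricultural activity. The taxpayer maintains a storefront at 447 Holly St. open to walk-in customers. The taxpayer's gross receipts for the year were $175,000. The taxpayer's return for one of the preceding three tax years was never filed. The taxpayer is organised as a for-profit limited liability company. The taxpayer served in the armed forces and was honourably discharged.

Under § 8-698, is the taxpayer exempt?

(1) ≤ 21 employees — not met.
(a) veteran — satisfied.
(A) receipts ≤ $200,000 — met.
(B) not (has storefront) — not met.
(i): T AND F → false.
(A) ≥80% agricultural — met.
(B) >60% out-of-jur. sales — holds.
(ii) = T AND T = true.
So (b) is satisfied (F OR T).
(i) nonprofit — not satisfied.
(A) no delinquency — satisfied.
(B) not (Schedule C activity) — holds.
(ii) = T AND T = true.
(c): F OR T → true.
(2) = T AND T AND T = true.
Overall: F OR T → true.
Exception (returns current) — not satisfied.
Result: main true OR exception false → true.

Yes — exempt.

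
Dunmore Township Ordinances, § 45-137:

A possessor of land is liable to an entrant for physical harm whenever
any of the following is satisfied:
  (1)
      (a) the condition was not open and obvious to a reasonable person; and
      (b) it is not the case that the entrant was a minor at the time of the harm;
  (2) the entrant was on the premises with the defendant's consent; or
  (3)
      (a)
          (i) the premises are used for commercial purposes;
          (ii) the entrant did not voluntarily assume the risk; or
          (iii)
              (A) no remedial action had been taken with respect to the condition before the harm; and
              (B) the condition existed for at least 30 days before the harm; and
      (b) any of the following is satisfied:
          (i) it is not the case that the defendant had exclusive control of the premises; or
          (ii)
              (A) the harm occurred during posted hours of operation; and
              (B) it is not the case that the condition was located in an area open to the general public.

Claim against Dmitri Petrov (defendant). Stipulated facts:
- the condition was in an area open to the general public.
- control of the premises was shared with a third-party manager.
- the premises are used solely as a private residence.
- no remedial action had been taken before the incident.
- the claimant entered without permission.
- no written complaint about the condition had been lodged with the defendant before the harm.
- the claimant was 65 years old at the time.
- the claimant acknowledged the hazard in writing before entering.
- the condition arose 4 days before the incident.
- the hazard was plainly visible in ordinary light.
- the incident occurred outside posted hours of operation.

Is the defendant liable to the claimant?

(a) not open/obvious — not met.
(b) not (entrant a minor) — met.
So (1) is not satisfied (F AND T).
(2) consent to enter — not met.
(i) commercial use — not satisfied.
(ii) no assumed risk — fails.
(A) no remedial action — met.
(B) condition ≥30 days old — not satisfied.
(iii) = T AND F = false.
(a) = F OR F OR F = false.
(i) not (exclusive control) — holds.
(A) during posted hours — not met.
(B) not (public area) — fails.
So (ii) is not satisfied (F AND F).
(b) = T OR F = true.
(3): F AND T → false.
So Overall is not satisfied (F OR F OR F).

No — not liable.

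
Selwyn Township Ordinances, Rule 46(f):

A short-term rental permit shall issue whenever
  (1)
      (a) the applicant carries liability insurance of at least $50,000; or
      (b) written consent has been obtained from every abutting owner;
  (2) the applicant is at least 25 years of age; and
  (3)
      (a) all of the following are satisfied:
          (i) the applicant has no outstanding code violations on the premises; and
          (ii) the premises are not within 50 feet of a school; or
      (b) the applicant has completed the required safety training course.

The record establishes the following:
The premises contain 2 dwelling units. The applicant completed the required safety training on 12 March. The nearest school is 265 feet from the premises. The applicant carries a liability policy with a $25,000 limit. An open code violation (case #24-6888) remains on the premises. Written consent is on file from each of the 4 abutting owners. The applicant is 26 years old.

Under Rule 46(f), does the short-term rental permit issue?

Yes — granted.

(a) insurance ≥ $50,000 — not satisfied.
(b) all abutters consent — satisfied.
(1): F OR T → true.
(2) age ≥ 25 — met.
(i) no code violations — not satisfied.
(ii) ≥50 ft from school — holds.
So (a) is not satisfied (F AND T).
(b) safety training — met.
So (3) is satisfied (F OR T).
So Overall is satisfied (T AND T AND T).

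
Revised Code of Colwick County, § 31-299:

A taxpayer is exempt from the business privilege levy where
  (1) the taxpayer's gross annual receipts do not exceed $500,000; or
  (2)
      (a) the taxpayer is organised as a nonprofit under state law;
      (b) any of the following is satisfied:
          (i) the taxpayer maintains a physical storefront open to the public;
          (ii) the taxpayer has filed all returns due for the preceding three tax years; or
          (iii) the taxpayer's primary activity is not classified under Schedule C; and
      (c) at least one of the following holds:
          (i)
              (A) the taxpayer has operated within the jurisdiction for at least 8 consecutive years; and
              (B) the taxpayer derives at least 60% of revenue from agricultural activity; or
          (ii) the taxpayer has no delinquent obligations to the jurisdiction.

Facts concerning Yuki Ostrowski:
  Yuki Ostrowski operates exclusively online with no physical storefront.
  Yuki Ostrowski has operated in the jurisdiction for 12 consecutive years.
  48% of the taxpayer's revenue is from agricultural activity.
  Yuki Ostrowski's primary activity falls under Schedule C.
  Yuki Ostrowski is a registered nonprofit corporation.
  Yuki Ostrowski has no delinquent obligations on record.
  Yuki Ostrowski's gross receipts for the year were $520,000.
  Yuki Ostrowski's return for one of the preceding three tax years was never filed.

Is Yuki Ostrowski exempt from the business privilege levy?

(1) receipts ≤ $500,000 — not met.
(a) nonprofit — holds.
(i) has storefront — fails.
(ii) returns current — not satisfied.
(iii) not (Schedule C activity) — not satisfied.
So (b) is not satisfied (F OR F OR F).
(A) ≥ 8 yrs in jurisdiction — holds.
(B) ≥60% agricultural — not satisfied.
(i): T AND F → false.
(ii) no delinquency — met.
(c) = F OR T = true.
So (2) is not satisfied (T AND F AND T).
So Overall is not satisfied (F OR F).

No — not exempt.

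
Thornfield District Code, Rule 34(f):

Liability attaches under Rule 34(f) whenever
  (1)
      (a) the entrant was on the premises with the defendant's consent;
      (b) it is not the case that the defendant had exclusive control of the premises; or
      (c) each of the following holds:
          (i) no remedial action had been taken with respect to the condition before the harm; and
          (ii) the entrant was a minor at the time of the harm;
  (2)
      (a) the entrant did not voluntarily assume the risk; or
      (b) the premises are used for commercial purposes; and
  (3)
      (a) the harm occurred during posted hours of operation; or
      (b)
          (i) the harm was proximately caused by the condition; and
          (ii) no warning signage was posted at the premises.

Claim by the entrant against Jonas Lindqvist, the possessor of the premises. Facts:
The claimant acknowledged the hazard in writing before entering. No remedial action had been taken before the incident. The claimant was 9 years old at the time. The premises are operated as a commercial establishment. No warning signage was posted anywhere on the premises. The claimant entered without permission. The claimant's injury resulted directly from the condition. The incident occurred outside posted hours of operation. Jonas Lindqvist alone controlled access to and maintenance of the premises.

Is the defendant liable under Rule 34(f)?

Yes — liable.

(a) consent to enter — not met.
(b) not (exclusive control) — not met.
(i) no remedial action — satisfied.
(ii) entrant a minor — met.
(c) = T AND T = true.
(1): F OR F OR T → true.
(a) no assumed risk — not met.
(b) commercial use — holds.
(2): F OR T → true.
(a) during posted hours — not met.
(i) proximate cause — met.
(ii) no signage posted — satisfied.
So (b) is satisfied (T AND T).
(3) = F OR T = true.
Overall: T AND T AND T → true.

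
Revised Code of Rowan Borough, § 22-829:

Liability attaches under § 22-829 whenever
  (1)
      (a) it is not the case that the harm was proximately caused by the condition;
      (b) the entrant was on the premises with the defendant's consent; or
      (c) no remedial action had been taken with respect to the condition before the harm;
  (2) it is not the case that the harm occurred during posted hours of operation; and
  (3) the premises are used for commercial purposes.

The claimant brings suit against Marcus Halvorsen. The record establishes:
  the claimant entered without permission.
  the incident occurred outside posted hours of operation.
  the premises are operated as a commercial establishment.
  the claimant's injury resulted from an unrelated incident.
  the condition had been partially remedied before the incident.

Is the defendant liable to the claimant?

(a) not (proximate cause) — satisfied.
(b) consent to enter — not satisfied.
(c) no remedial action — fails.
(1) = T OR F OR F = true.
(2) not (during posted hours) — satisfied.
(3) commercial use — met.
So Overall is satisfied (T AND T AND T).

Yes — liable.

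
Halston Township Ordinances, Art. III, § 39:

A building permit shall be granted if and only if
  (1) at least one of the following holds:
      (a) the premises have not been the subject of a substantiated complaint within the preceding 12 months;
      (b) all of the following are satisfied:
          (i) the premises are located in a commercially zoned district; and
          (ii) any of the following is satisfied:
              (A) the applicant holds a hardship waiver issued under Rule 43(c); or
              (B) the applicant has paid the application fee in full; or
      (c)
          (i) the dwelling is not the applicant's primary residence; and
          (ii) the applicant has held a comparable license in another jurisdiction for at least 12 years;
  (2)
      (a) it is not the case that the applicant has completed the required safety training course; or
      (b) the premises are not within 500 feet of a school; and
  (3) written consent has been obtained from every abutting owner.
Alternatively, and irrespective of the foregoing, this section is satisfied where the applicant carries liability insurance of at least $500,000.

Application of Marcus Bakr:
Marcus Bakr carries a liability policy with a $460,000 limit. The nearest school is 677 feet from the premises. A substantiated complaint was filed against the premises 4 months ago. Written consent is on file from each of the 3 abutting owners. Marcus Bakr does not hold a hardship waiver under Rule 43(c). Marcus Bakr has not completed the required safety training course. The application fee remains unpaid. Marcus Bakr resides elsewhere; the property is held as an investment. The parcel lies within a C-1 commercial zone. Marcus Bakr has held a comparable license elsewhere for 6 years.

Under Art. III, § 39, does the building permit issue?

No — denied.

(a) no complaint in 12 mo. — not satisfied.
(i) commercially zoned — met.
(A) hardship waiver — fails.
(B) fee paid — not met.
(ii) = F OR F = false.
(b): T AND F → false.
(i) not (primary residence) — satisfied.
(ii) prior license ≥ 12 yr — fails.
(c) = T AND F = false.
(1) = F OR F OR F = false.
(a) not (safety training) — met.
(b) ≥500 ft from school — holds.
(2): T OR T → true.
(3) all abutters consent — satisfied.
Overall = F AND T AND T = false.
Exception (insurance ≥ $500,000) — not satisfied.
Result: main false OR exception false → false.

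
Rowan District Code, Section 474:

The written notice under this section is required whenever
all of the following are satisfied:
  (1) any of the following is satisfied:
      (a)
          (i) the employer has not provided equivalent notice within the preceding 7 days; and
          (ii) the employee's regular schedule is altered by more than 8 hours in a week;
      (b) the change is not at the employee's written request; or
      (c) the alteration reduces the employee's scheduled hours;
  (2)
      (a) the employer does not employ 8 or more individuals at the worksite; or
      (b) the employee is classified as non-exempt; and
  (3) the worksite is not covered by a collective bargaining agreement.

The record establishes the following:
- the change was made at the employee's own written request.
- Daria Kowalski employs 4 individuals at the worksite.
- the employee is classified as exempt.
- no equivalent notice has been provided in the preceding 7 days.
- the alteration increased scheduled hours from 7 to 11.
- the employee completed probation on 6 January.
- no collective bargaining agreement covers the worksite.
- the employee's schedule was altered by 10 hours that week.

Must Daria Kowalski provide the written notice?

(i) no recent notice — met.
(ii) schedule shift > 8h — satisfied.
(a): T AND T → true.
(b) not employee-requested — not satisfied.
(c) hours reduced — not satisfied.
(1): T OR F OR F → true.
(a) not (≥ 8 at site) — holds.
(b) non-exempt — not met.
(2): T OR F → true.
(3) no CBA — met.
Overall: T AND T AND T → true.

Yes — required.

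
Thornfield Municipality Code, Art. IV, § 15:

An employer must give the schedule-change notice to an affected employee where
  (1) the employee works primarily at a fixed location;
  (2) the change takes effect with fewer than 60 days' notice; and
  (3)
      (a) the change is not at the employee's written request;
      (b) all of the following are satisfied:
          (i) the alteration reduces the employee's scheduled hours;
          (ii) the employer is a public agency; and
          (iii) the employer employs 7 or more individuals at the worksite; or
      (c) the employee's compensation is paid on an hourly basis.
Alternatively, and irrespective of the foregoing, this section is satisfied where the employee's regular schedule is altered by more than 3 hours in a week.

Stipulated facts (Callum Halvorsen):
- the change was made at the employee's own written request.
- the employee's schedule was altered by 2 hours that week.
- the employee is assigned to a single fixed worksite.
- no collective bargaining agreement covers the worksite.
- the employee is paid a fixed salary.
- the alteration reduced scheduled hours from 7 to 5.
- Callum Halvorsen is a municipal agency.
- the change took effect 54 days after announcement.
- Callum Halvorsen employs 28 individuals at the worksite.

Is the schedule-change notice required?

(1) fixed location — holds.
(2) < 60 days' notice — met.
(a) not employee-requested — not met.
(i) hours reduced — met.
(ii) public agency — holds.
(iii) ≥ 7 at site — holds.
So (b) is satisfied (T AND T AND T).
(c) hourly-paid — not satisfied.
(3) = F OR T OR F = true.
Overall: T AND T AND T → true.
Exception (schedule shift > 3h) — not satisfied.
Result: main true OR exception false → true.

Yes — required.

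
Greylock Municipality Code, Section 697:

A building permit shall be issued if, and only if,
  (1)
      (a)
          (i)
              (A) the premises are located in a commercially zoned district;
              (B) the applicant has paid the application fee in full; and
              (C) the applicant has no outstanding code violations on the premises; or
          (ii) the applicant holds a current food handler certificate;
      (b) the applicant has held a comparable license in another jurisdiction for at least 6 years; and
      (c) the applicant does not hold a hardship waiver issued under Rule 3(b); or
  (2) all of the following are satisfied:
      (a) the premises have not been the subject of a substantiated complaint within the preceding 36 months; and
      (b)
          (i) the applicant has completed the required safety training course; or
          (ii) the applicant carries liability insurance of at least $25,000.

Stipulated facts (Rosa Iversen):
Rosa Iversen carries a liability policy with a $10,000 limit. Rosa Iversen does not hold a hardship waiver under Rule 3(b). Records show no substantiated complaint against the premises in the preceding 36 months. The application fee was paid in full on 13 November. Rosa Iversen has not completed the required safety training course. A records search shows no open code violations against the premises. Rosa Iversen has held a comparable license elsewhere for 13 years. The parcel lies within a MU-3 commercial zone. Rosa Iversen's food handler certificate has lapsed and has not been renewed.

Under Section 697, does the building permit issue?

Yes — granted.

(A) commercially zoned — met.
(B) fee paid — met.
(C) no code violations — holds.
So (i) is satisfied (T AND T AND T).
(ii) food handler cert. — fails.
(a) = T OR F = true.
(b) prior license ≥ 6 yr — met.
(c) not (hardship waiver) — holds.
(1) = T AND T AND T = true.
(a) no complaint in 36 mo. — met.
(i) safety training — not met.
(ii) insurance ≥ $25,000 — not satisfied.
So (b) is not satisfied (F OR F).
So (2) is not satisfied (T AND F).
So Overall is satisfied (T OR F).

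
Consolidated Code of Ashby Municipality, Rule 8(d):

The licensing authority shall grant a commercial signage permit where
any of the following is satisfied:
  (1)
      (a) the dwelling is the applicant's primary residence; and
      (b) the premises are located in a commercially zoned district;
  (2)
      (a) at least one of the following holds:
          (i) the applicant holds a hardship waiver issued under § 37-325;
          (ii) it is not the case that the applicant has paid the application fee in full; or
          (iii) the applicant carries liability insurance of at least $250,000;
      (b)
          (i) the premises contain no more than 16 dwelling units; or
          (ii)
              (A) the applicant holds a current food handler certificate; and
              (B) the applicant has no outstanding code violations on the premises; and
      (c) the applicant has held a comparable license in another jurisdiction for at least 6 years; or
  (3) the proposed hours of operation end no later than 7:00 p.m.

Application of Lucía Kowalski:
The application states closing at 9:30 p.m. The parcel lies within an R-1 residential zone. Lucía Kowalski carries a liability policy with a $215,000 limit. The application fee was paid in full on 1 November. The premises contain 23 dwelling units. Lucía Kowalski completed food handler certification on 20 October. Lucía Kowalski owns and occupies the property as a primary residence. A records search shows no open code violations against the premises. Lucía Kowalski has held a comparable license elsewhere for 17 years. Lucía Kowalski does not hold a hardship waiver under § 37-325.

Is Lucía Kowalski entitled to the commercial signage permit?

(a) primary residence — satisfied.
(b) commercially zoned — fails.
So (1) is not satisfied (T AND F).
(i) hardship waiver — not met.
(ii) not (fee paid) — not satisfied.
(iii) insurance ≥ $250,000 — not met.
(a): F OR F OR F → false.
(i) ≤ 16 units — not met.
(A) food handler cert. — met.
(B) no code violations — holds.
So (ii) is satisfied (T AND T).
(b): F OR T → true.
(c) prior license ≥ 6 yr — holds.
So (2) is not satisfied (F AND T AND T).
(3) closes by 7 p.m. — fails.
Overall: F OR F OR F → false.

No — denied.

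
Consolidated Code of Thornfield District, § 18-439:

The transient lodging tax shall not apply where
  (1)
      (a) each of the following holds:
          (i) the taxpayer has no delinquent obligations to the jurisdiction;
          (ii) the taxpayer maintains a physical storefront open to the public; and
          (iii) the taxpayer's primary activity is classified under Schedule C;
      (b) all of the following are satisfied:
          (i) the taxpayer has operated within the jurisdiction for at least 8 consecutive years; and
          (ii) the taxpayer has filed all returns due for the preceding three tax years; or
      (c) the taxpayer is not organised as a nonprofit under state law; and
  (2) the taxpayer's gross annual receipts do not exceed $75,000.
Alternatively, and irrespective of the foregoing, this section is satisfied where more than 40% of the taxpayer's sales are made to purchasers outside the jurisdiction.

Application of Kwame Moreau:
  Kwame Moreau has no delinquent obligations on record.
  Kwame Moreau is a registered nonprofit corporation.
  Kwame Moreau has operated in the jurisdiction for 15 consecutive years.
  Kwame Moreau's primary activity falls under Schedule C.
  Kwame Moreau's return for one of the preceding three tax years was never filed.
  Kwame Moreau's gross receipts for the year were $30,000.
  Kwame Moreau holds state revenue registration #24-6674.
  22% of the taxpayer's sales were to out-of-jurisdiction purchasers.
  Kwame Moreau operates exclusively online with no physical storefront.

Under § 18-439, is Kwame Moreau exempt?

(i) no delinquency — met.
(ii) has storefront — not met.
(iii) Schedule C activity — holds.
(a): T AND F AND T → false.
(i) ≥ 8 yrs in jurisdiction — holds.
(ii) returns current — not met.
(b): T AND F → false.
(c) not (nonprofit) — not satisfied.
(1): F OR F OR F → false.
(2) receipts ≤ $75,000 — holds.
Overall = F AND T = false.
Exception (>40% out-of-jur. sales) — not satisfied.
Result: main false OR exception false → false.

No — not exempt.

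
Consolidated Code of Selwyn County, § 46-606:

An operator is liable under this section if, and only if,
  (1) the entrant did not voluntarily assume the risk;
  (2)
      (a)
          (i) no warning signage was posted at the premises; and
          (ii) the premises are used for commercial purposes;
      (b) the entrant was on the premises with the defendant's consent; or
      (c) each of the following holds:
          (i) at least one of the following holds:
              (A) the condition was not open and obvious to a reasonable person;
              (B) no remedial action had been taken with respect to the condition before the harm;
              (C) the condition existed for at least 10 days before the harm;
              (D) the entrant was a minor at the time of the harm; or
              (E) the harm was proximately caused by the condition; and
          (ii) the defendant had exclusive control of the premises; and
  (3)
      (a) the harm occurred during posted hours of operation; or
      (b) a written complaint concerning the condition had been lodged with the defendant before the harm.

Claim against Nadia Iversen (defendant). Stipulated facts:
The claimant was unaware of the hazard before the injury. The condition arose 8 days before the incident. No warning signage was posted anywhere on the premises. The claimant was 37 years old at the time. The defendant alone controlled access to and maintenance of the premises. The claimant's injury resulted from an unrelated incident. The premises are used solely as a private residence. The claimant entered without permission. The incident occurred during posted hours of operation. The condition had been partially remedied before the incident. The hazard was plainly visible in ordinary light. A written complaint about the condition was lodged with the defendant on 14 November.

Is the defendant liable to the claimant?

No — not liable.

(1) no assumed risk — met.
(i) no signage posted — satisfied.
(ii) commercial use — fails.
(a) = T AND F = false.
(b) consent to enter — not met.
(A) not open/obvious — not satisfied.
(B) no remedial action — fails.
(C) condition ≥10 days old — not met.
(D) entrant a minor — not satisfied.
(E) proximate cause — not satisfied.
So (i) is not satisfied (F OR F OR F OR F OR F).
(ii) exclusive control — holds.
(c): F AND T → false.
(2) = F OR F OR F = false.
(a) during posted hours — holds.
(b) complaint lodged — met.
So (3) is satisfied (T OR T).
So Overall is not satisfied (T AND F AND T).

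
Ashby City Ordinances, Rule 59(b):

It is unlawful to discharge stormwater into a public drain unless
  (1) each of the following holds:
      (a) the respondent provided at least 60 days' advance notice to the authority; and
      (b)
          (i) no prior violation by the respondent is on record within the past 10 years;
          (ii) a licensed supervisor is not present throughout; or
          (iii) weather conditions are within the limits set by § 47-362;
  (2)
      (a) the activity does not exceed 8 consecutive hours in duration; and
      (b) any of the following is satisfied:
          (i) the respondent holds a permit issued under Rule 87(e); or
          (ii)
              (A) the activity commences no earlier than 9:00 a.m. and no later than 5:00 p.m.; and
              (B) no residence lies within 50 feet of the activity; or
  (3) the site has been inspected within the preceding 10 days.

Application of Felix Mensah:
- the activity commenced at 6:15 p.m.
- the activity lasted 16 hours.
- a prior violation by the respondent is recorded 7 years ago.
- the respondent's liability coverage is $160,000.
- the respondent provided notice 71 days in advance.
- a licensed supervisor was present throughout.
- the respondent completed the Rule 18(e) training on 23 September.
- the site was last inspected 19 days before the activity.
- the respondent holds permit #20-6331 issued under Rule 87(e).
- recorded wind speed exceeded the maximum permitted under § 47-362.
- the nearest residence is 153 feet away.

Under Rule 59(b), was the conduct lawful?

(a) ≥60 days' notice — satisfied.
(i) no prior violation — not met.
(ii) not (supervisor present) — not satisfied.
(iii) weather ok — fails.
(b): F OR F OR F → false.
So (1) is not satisfied (T AND F).
(a) ≤ 8 hrs duration — not met.
(i) holds permit — met.
(A) start within hours — fails.
(B) no residence in 50 ft — satisfied.
(ii) = F AND T = false.
So (b) is satisfied (T OR F).
So (2) is not satisfied (F AND T).
(3) site inspected — not satisfied.
So Overall is not satisfied (F OR F OR F).

No — unlawful.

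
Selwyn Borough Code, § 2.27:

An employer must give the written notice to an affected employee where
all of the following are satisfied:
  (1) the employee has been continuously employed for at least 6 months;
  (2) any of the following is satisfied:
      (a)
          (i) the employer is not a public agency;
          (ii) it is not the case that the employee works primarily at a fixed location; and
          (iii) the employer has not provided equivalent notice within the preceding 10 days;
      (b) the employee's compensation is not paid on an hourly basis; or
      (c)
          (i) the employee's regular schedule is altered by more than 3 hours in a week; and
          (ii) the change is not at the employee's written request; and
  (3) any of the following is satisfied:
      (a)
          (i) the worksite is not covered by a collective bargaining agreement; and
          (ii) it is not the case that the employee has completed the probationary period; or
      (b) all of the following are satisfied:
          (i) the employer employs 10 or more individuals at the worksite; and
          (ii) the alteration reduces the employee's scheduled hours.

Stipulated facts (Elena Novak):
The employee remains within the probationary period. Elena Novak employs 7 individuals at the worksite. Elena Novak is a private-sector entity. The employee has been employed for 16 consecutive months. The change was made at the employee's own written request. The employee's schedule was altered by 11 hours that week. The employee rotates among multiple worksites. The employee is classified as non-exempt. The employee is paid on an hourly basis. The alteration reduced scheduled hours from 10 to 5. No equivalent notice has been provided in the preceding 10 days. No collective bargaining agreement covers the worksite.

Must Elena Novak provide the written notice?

Yes — required.

(1) tenure ≥ 6 mo. — met.
(i) not (public agency) — met.
(ii) not (fixed location) — satisfied.
(iii) no recent notice — satisfied.
(a): T AND T AND T → true.
(b) not (hourly-paid) — fails.
(i) schedule shift > 3h — satisfied.
(ii) not employee-requested — fails.
(c): T AND F → false.
(2) = T OR F OR F = true.
(i) no CBA — satisfied.
(ii) not (past probation) — met.
So (a) is satisfied (T AND T).
(i) ≥ 10 at site — not satisfied.
(ii) hours reduced — holds.
(b) = F AND T = false.
(3): T OR F → true.
Overall = T AND T AND T = true.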